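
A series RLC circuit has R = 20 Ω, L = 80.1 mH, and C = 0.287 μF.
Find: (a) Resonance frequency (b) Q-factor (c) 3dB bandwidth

Step 1 — Resonance: ω₀ = 1/√(LC) = 1/√(0.0801·2.87e-07) = 6595 rad/s.
Step 2 — f₀ = ω₀/(2π) = 1050 Hz.
Step 3 — Series Q: Q = ω₀L/R = 6595·0.0801/20 = 26.41.
Step 4 — Bandwidth: Δω = ω₀/Q = 249.7 rad/s; BW = Δω/(2π) = 39.74 Hz.

(a) f₀ = 1050 Hz  (b) Q = 26.41  (c) BW = 39.74 Hz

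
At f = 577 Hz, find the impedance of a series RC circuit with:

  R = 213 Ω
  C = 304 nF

Step 1 — Angular frequency: ω = 2π·f = 2π·577 = 3625 rad/s.
Step 2 — Component impedances:
  R: Z = R = 213 Ω
  C: Z = 1/(jωC) = -j/(ω·C) = 0 - j907.3 Ω
Step 3 — Series combination: Z_total = R + C = 213 - j907.3 Ω = 932∠-76.8° Ω.

Z = 213 - j907.3 Ω = 932∠-76.8° Ω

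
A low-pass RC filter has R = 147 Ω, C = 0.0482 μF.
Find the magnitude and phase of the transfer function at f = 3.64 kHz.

Step 1 — Angular frequency: ω = 2π·3640 = 2.287e+04 rad/s.
Step 2 — Transfer function: H(jω) = 1/(1 + jωRC).
Step 3 — Denominator: 1 + jωRC = 1 + j·2.287e+04·147·4.82e-08 = 1 + j0.162.
Step 4 — H = 0.9744 - j0.1579.
Step 5 — Magnitude: |H| = 0.9871 (-0.1 dB); phase: φ = -9.2°.

|H| = 0.9871 (-0.1 dB), φ = -9.2°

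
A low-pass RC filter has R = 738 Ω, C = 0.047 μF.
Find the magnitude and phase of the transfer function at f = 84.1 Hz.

Step 1 — Angular frequency: ω = 2π·84.1 = 528.4 rad/s.
Step 2 — Transfer function: H(jω) = 1/(1 + jωRC).
Step 3 — Denominator: 1 + jωRC = 1 + j·528.4·738·4.7e-08 = 1 + j0.01833.
Step 4 — H = 0.9997 - j0.01832.
Step 5 — Magnitude: |H| = 0.9998 (-0.0 dB); phase: φ = -1.1°.

|H| = 0.9998 (-0.0 dB), φ = -1.1°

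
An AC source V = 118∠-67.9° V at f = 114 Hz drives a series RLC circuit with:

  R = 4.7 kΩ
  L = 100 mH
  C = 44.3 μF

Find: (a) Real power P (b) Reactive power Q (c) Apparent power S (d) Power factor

Step 1 — Angular frequency: ω = 2π·f = 2π·114 = 716.3 rad/s.
Step 2 — Component impedances:
  R: Z = R = 4700 Ω
  L: Z = jωL = j·716.3·0.1 = 0 + j71.63 Ω
  C: Z = 1/(jωC) = -j/(ω·C) = 0 - j31.51 Ω
Step 3 — Series combination: Z_total = R + L + C = 4700 + j40.11 Ω = 4700∠0.5° Ω.
Step 4 — Source phasor: V = 118∠-67.9° V = 44.39 - j109.3 V.
Step 5 — Current: I = V / Z = 0.009246 - j0.02334 A = 0.02511∠-68.4° A.
Step 6 — Complex power: S = V·I* = 2.962 + j0.02528 VA.
Step 7 — Real power: P = Re(S) = 2.962 W.
Step 8 — Reactive power: Q = Im(S) = 0.02528 VAR.
Step 9 — Apparent power: |S| = 2.962 VA.
Step 10 — Power factor: PF = P/|S| = 1 (lagging).

(a) P = 2.962 W  (b) Q = 0.02528 VAR  (c) S = 2.962 VA  (d) PF = 1 (lagging)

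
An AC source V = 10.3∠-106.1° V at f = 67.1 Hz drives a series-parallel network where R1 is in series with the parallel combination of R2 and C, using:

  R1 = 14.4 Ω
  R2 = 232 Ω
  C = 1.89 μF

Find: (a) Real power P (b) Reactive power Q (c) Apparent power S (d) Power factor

Step 1 — Angular frequency: ω = 2π·f = 2π·67.1 = 421.6 rad/s.
Step 2 — Component impedances:
  R1: Z = R = 14.4 Ω
  R2: Z = R = 232 Ω
  C: Z = 1/(jωC) = -j/(ω·C) = 0 - j1255 Ω
Step 3 — Parallel branch: R2 || C = 1/(1/R2 + 1/C) = 224.3 - j41.47 Ω.
Step 4 — Series with R1: Z_total = R1 + (R2 || C) = 238.7 - j41.47 Ω = 242.3∠-9.9° Ω.
Step 5 — Source phasor: V = 10.3∠-106.1° V = -2.856 - j9.896 V.
Step 6 — Current: I = V / Z = -0.004624 - j0.04226 A = 0.04251∠-96.2° A.
Step 7 — Complex power: S = V·I* = 0.4314 - j0.07493 VA.
Step 8 — Real power: P = Re(S) = 0.4314 W.
Step 9 — Reactive power: Q = Im(S) = -0.07493 VAR.
Step 10 — Apparent power: |S| = 0.4378 VA.
Step 11 — Power factor: PF = P/|S| = 0.9852 (leading).

(a) P = 0.4314 W  (b) Q = -0.07493 VAR  (c) S = 0.4378 VA  (d) PF = 0.9852 (leading)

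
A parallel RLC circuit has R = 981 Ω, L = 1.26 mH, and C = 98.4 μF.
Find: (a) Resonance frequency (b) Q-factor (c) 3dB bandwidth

Step 1 — Resonance: ω₀ = 1/√(LC) = 1/√(0.00126·9.84e-05) = 2840 rad/s.
Step 2 — f₀ = ω₀/(2π) = 452 Hz.
Step 3 — Parallel Q: Q = R/(ω₀L) = 981/(2840·0.00126) = 274.1.
Step 4 — Bandwidth: Δω = ω₀/Q = 10.36 rad/s; BW = Δω/(2π) = 1.649 Hz.

(a) f₀ = 452 Hz  (b) Q = 274.1  (c) BW = 1.649 Hz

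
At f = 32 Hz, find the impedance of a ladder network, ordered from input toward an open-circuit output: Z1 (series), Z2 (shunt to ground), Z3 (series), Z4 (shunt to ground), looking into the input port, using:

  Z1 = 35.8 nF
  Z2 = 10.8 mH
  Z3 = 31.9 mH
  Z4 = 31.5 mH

Step 1 — Angular frequency: ω = 2π·f = 2π·32 = 201.1 rad/s.
Step 2 — Component impedances:
  Z1: Z = 1/(jωC) = -j/(ω·C) = 0 - j1.389e+05 Ω
  Z2: Z = jωL = j·201.1·0.0108 = 0 + j2.171 Ω
  Z3: Z = jωL = j·201.1·0.0319 = 0 + j6.414 Ω
  Z4: Z = jωL = j·201.1·0.0315 = 0 + j6.333 Ω
Step 3 — Ladder network (open output): work backward from the far end, alternating series and parallel combinations. Z_in = 0 - j1.389e+05 Ω = 1.389e+05∠-90.0° Ω.

Z = 0 - j1.389e+05 Ω = 1.389e+05∠-90.0° Ω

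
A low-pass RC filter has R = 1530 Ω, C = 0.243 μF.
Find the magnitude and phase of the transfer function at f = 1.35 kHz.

Step 1 — Angular frequency: ω = 2π·1350 = 8482 rad/s.
Step 2 — Transfer function: H(jω) = 1/(1 + jωRC).
Step 3 — Denominator: 1 + jωRC = 1 + j·8482·1530·2.43e-07 = 1 + j3.154.
Step 4 — H = 0.09136 - j0.2881.
Step 5 — Magnitude: |H| = 0.3023 (-10.4 dB); phase: φ = -72.4°.

|H| = 0.3023 (-10.4 dB), φ = -72.4°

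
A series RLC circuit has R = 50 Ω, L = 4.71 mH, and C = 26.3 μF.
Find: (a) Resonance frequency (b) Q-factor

Step 1 — Resonance condition Im(Z)=0 gives ω₀ = 1/√(LC).
Step 2 — ω₀ = 1/√(0.00471·2.63e-05) = 2841 rad/s.
Step 3 — f₀ = ω₀/(2π) = 452.2 Hz.
Step 4 — Series Q: Q = ω₀L/R = 2841·0.00471/50 = 0.2676.

(a) f₀ = 452.2 Hz  (b) Q = 0.2676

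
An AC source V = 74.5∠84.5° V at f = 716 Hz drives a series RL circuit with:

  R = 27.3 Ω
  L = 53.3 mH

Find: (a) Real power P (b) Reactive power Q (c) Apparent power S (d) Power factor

Step 1 — Angular frequency: ω = 2π·f = 2π·716 = 4499 rad/s.
Step 2 — Component impedances:
  R: Z = R = 27.3 Ω
  L: Z = jωL = j·4499·0.0533 = 0 + j239.8 Ω
Step 3 — Series combination: Z_total = R + L = 27.3 + j239.8 Ω = 241.3∠83.5° Ω.
Step 4 — Source phasor: V = 74.5∠84.5° V = 7.141 + j74.16 V.
Step 5 — Current: I = V / Z = 0.3087 + j0.005362 A = 0.3087∠1.0° A.
Step 6 — Complex power: S = V·I* = 2.602 + j22.85 VA.
Step 7 — Real power: P = Re(S) = 2.602 W.
Step 8 — Reactive power: Q = Im(S) = 22.85 VAR.
Step 9 — Apparent power: |S| = 23 VA.
Step 10 — Power factor: PF = P/|S| = 0.1131 (lagging).

(a) P = 2.602 W  (b) Q = 22.85 VAR  (c) S = 23 VA  (d) PF = 0.1131 (lagging)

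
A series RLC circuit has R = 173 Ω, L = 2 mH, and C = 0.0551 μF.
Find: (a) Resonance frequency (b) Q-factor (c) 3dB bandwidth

Step 1 — Resonance condition Im(Z)=0 gives ω₀ = 1/√(LC).
Step 2 — ω₀ = 1/√(0.002·5.51e-08) = 9.526e+04 rad/s.
Step 3 — f₀ = ω₀/(2π) = 1.516e+04 Hz.
Step 4 — Series Q: Q = ω₀L/R = 9.526e+04·0.002/173 = 1.101.
Step 5 — 3dB bandwidth: Δω = ω₀/Q = 8.65e+04 rad/s; BW = Δω/(2π) = 1.377e+04 Hz.

(a) f₀ = 1.516e+04 Hz  (b) Q = 1.101  (c) BW = 1.377e+04 Hz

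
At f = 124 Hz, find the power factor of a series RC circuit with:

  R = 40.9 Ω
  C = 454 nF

Step 1 — Angular frequency: ω = 2π·f = 2π·124 = 779.1 rad/s.
Step 2 — Component impedances:
  R: Z = R = 40.9 Ω
  C: Z = 1/(jωC) = -j/(ω·C) = 0 - j2827 Ω
Step 3 — Series combination: Z_total = R + C = 40.9 - j2827 Ω = 2827∠-89.2° Ω.
Step 4 — Power factor: PF = cos(φ) = Re(Z)/|Z| = 40.9/2827 = 0.01447.
Step 5 — Type: Im(Z) = -2827 ⇒ leading (phase φ = -89.2°).

PF = 0.01447 (leading, φ = -89.2°)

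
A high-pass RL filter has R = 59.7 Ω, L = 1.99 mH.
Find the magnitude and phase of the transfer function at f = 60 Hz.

Step 1 — Angular frequency: ω = 2π·60 = 377 rad/s.
Step 2 — Transfer function: H(jω) = jωL/(R + jωL).
Step 3 — Numerator jωL = j·0.7502; denominator R + jωL = 59.7 + j0.7502.
Step 4 — H = 0.0001579 + j0.01256.
Step 5 — Magnitude: |H| = 0.01257 (-38.0 dB); phase: φ = 89.3°.

|H| = 0.01257 (-38.0 dB), φ = 89.3°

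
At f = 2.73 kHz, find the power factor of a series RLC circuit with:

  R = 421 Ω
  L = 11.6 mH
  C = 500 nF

Step 1 — Angular frequency: ω = 2π·f = 2π·2730 = 1.715e+04 rad/s.
Step 2 — Component impedances:
  R: Z = R = 421 Ω
  L: Z = jωL = j·1.715e+04·0.0116 = 0 + j199 Ω
  C: Z = 1/(jωC) = -j/(ω·C) = 0 - j116.6 Ω
Step 3 — Series combination: Z_total = R + L + C = 421 + j82.38 Ω = 429∠11.1° Ω.
Step 4 — Power factor: PF = cos(φ) = Re(Z)/|Z| = 421/429 = 0.9814.
Step 5 — Type: Im(Z) = 82.38 ⇒ lagging (phase φ = 11.1°).

PF = 0.9814 (lagging, φ = 11.1°)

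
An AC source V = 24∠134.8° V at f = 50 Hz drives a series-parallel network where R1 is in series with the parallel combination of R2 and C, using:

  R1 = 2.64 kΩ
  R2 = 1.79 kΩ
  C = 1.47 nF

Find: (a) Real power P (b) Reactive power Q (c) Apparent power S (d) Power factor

Step 1 — Angular frequency: ω = 2π·f = 2π·50 = 314.2 rad/s.
Step 2 — Component impedances:
  R1: Z = R = 2640 Ω
  R2: Z = R = 1790 Ω
  C: Z = 1/(jωC) = -j/(ω·C) = 0 - j2.165e+06 Ω
Step 3 — Parallel branch: R2 || C = 1/(1/R2 + 1/C) = 1790 - j1.48 Ω.
Step 4 — Series with R1: Z_total = R1 + (R2 || C) = 4430 - j1.48 Ω = 4430∠-0.0° Ω.
Step 5 — Source phasor: V = 24∠134.8° V = -16.91 + j17.03 V.
Step 6 — Current: I = V / Z = -0.003819 + j0.003843 A = 0.005418∠134.8° A.
Step 7 — Complex power: S = V·I* = 0.13 - j4.343e-05 VA.
Step 8 — Real power: P = Re(S) = 0.13 W.
Step 9 — Reactive power: Q = Im(S) = -4.343e-05 VAR.
Step 10 — Apparent power: |S| = 0.13 VA.
Step 11 — Power factor: PF = P/|S| = 1 (leading).

(a) P = 0.13 W  (b) Q = -4.343e-05 VAR  (c) S = 0.13 VA  (d) PF = 1 (leading)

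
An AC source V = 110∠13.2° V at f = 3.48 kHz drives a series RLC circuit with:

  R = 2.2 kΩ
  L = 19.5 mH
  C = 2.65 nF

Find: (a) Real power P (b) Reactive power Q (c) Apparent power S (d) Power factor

Step 1 — Angular frequency: ω = 2π·f = 2π·3480 = 2.187e+04 rad/s.
Step 2 — Component impedances:
  R: Z = R = 2200 Ω
  L: Z = jωL = j·2.187e+04·0.0195 = 0 + j426.4 Ω
  C: Z = 1/(jωC) = -j/(ω·C) = 0 - j1.726e+04 Ω
Step 3 — Series combination: Z_total = R + L + C = 2200 - j1.683e+04 Ω = 1.697e+04∠-82.6° Ω.
Step 4 — Source phasor: V = 110∠13.2° V = 107.1 + j25.12 V.
Step 5 — Current: I = V / Z = -0.0006496 + j0.006447 A = 0.00648∠95.8° A.
Step 6 — Complex power: S = V·I* = 0.09238 - j0.7068 VA.
Step 7 — Real power: P = Re(S) = 0.09238 W.
Step 8 — Reactive power: Q = Im(S) = -0.7068 VAR.
Step 9 — Apparent power: |S| = 0.7128 VA.
Step 10 — Power factor: PF = P/|S| = 0.1296 (leading).

(a) P = 0.09238 W  (b) Q = -0.7068 VAR  (c) S = 0.7128 VA  (d) PF = 0.1296 (leading)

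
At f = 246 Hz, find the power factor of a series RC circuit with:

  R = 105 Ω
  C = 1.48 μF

Step 1 — Angular frequency: ω = 2π·f = 2π·246 = 1546 rad/s.
Step 2 — Component impedances:
  R: Z = R = 105 Ω
  C: Z = 1/(jωC) = -j/(ω·C) = 0 - j437.1 Ω
Step 3 — Series combination: Z_total = R + C = 105 - j437.1 Ω = 449.6∠-76.5° Ω.
Step 4 — Power factor: PF = cos(φ) = Re(Z)/|Z| = 105/449.58 = 0.2336.
Step 5 — Type: Im(Z) = -437.1 ⇒ leading (phase φ = -76.5°).

PF = 0.2336 (leading, φ = -76.5°)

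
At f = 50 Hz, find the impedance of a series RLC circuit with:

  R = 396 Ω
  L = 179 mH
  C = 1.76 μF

Step 1 — Angular frequency: ω = 2π·f = 2π·50 = 314.2 rad/s.
Step 2 — Component impedances:
  R: Z = R = 396 Ω
  L: Z = jωL = j·314.2·0.179 = 0 + j56.23 Ω
  C: Z = 1/(jωC) = -j/(ω·C) = 0 - j1809 Ω
Step 3 — Series combination: Z_total = R + L + C = 396 - j1752 Ω = 1797∠-77.3° Ω.

Z = 396 - j1752 Ω = 1797∠-77.3° Ω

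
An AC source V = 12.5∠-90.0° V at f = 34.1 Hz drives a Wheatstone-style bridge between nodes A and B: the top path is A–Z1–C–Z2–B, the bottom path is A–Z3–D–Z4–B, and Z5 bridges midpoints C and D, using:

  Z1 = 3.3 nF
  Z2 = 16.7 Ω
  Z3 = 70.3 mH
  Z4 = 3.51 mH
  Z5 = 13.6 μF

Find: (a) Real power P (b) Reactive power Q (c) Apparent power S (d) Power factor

Step 1 — Angular frequency: ω = 2π·f = 2π·34.1 = 214.3 rad/s.
Step 2 — Component impedances:
  Z1: Z = 1/(jωC) = -j/(ω·C) = 0 - j1.414e+06 Ω
  Z2: Z = R = 16.7 Ω
  Z3: Z = jωL = j·214.3·0.0703 = 0 + j15.06 Ω
  Z4: Z = jωL = j·214.3·0.00351 = 0 + j0.752 Ω
  Z5: Z = 1/(jωC) = -j/(ω·C) = 0 - j343.2 Ω
Step 3 — Bridge requires nodal analysis (the Z5 bridge couples midpoints C and D, so the two paths cannot be reduced to a simple series/parallel combination). Setting node B to ground and injecting 1 A at node A, the 3-node admittance system at A, C, D solves to V_A = Z_AB = 8.118e-05 + j15.82 Ω = 15.82∠90.0° Ω.
Step 4 — Source phasor: V = 12.5∠-90.0° V = 0 - j12.5 V.
Step 5 — Current: I = V / Z = -0.7903 - j4.056e-06 A = 0.7903∠-180.0° A.
Step 6 — Complex power: S = V·I* = 5.071e-05 + j9.879 VA.
Step 7 — Real power: P = Re(S) = 5.071e-05 W.
Step 8 — Reactive power: Q = Im(S) = 9.879 VAR.
Step 9 — Apparent power: |S| = 9.879 VA.
Step 10 — Power factor: PF = P/|S| = 5.133e-06 (lagging).

(a) P = 5.071e-05 W  (b) Q = 9.879 VAR  (c) S = 9.879 VA  (d) PF = 5.133e-06 (lagging)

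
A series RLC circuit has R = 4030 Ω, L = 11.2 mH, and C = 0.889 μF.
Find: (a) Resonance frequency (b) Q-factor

Step 1 — Resonance condition Im(Z)=0 gives ω₀ = 1/√(LC).
Step 2 — ω₀ = 1/√(0.0112·8.89e-07) = 1.002e+04 rad/s.
Step 3 — f₀ = ω₀/(2π) = 1595 Hz.
Step 4 — Series Q: Q = ω₀L/R = 1.002e+04·0.0112/4030 = 0.02785.

(a) f₀ = 1595 Hz  (b) Q = 0.02785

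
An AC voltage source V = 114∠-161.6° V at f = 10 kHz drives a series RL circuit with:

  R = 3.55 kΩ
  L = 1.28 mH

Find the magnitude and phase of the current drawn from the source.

Step 1 — Angular frequency: ω = 2π·f = 2π·1e+04 = 6.283e+04 rad/s.
Step 2 — Component impedances:
  R: Z = R = 3550 Ω
  L: Z = jωL = j·6.283e+04·0.00128 = 0 + j80.42 Ω
Step 3 — Series combination: Z_total = R + L = 3550 + j80.42 Ω = 3551∠1.3° Ω.
Step 4 — Source phasor: V = 114∠-161.6° V = -108.2 - j35.98 V.
Step 5 — Ohm's law: I = V / Z_total = (-108.2 - j35.98) / (3550 + j80.42) = -0.03068 - j0.009441 A.
Step 6 — Convert to polar: |I| = 0.0321 A, ∠I = -162.9°.

I = 0.0321∠-162.9° A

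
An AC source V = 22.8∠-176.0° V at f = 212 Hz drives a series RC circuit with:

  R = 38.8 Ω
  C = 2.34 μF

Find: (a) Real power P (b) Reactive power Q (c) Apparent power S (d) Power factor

Step 1 — Angular frequency: ω = 2π·f = 2π·212 = 1332 rad/s.
Step 2 — Component impedances:
  R: Z = R = 38.8 Ω
  C: Z = 1/(jωC) = -j/(ω·C) = 0 - j320.8 Ω
Step 3 — Series combination: Z_total = R + C = 38.8 - j320.8 Ω = 323.2∠-83.1° Ω.
Step 4 — Source phasor: V = 22.8∠-176.0° V = -22.74 - j1.59 V.
Step 5 — Current: I = V / Z = -0.003564 - j0.07046 A = 0.07055∠-92.9° A.
Step 6 — Complex power: S = V·I* = 0.1931 - j1.597 VA.
Step 7 — Real power: P = Re(S) = 0.1931 W.
Step 8 — Reactive power: Q = Im(S) = -1.597 VAR.
Step 9 — Apparent power: |S| = 1.609 VA.
Step 10 — Power factor: PF = P/|S| = 0.1201 (leading).

(a) P = 0.1931 W  (b) Q = -1.597 VAR  (c) S = 1.609 VA  (d) PF = 0.1201 (leading)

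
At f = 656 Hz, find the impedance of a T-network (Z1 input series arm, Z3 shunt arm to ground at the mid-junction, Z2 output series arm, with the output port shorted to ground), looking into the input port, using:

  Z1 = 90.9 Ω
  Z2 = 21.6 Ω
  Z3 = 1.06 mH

Step 1 — Angular frequency: ω = 2π·f = 2π·656 = 4122 rad/s.
Step 2 — Component impedances:
  Z1: Z = R = 90.9 Ω
  Z2: Z = R = 21.6 Ω
  Z3: Z = jωL = j·4122·0.00106 = 0 + j4.369 Ω
Step 3 — With the output port shorted to ground, the output series arm Z2 runs from the junction to ground; the shunt arm Z3 also runs from the junction to ground. They appear in parallel: Z3 || Z2 = 0.849 + j4.197 Ω.
Step 4 — Series with input arm Z1: Z_in = Z1 + (Z3 || Z2) = 91.75 + j4.197 Ω = 91.84∠2.6° Ω.

Z = 91.75 + j4.197 Ω = 91.84∠2.6° Ω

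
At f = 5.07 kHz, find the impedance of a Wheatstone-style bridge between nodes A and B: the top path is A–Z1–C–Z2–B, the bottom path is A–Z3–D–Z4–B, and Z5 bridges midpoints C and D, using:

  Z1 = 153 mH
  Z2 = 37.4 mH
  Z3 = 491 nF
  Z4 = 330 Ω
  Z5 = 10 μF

Step 1 — Angular frequency: ω = 2π·f = 2π·5070 = 3.186e+04 rad/s.
Step 2 — Component impedances:
  Z1: Z = jωL = j·3.186e+04·0.153 = 0 + j4874 Ω
  Z2: Z = jωL = j·3.186e+04·0.0374 = 0 + j1191 Ω
  Z3: Z = 1/(jωC) = -j/(ω·C) = 0 - j63.93 Ω
  Z4: Z = R = 330 Ω
  Z5: Z = 1/(jωC) = -j/(ω·C) = 0 - j3.139 Ω
Step 3 — Bridge requires nodal analysis (the Z5 bridge couples midpoints C and D, so the two paths cannot be reduced to a simple series/parallel combination). Setting node B to ground and injecting 1 A at node A, the 3-node admittance system at A, C, D solves to V_A = Z_AB = 306.3 + j20.29 Ω = 307∠3.8° Ω.

Z = 306.3 + j20.29 Ω = 307∠3.8° Ω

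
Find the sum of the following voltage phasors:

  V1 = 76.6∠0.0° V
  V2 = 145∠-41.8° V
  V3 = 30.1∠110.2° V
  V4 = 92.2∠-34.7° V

Step 1 — Convert each phasor to rectangular form:
  V1 = 76.6·(cos(0.0°) + j·sin(0.0°)) = 76.6 V
  V2 = 145·(cos(-41.8°) + j·sin(-41.8°)) = 108.1 - j96.65 V
  V3 = 30.1·(cos(110.2°) + j·sin(110.2°)) = -10.39 + j28.25 V
  V4 = 92.2·(cos(-34.7°) + j·sin(-34.7°)) = 75.8 - j52.49 V
Step 2 — Sum components: V_total = 250.1 - j120.9 V.
Step 3 — Convert to polar: |V_total| = 277.8 V, ∠V_total = -25.8°.

V_total = 277.8∠-25.8° V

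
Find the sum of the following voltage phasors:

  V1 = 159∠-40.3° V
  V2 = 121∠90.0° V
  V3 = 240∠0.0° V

Step 1 — Convert each phasor to rectangular form:
  V1 = 159·(cos(-40.3°) + j·sin(-40.3°)) = 121.3 - j102.8 V
  V2 = 121·(cos(90.0°) + j·sin(90.0°)) = 0 + j121 V
  V3 = 240·(cos(0.0°) + j·sin(0.0°)) = 240 V
Step 2 — Sum components: V_total = 361.3 + j18.16 V.
Step 3 — Convert to polar: |V_total| = 361.7 V, ∠V_total = 2.9°.

V_total = 361.7∠2.9° V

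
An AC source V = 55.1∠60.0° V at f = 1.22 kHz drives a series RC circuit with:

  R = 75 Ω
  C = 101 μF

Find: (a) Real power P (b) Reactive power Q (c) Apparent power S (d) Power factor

Step 1 — Angular frequency: ω = 2π·f = 2π·1220 = 7665 rad/s.
Step 2 — Component impedances:
  R: Z = R = 75 Ω
  C: Z = 1/(jωC) = -j/(ω·C) = 0 - j1.292 Ω
Step 3 — Series combination: Z_total = R + C = 75 - j1.292 Ω = 75.01∠-1.0° Ω.
Step 4 — Source phasor: V = 55.1∠60.0° V = 27.55 + j47.72 V.
Step 5 — Current: I = V / Z = 0.3563 + j0.6424 A = 0.7346∠61.0° A.
Step 6 — Complex power: S = V·I* = 40.47 - j0.6969 VA.
Step 7 — Real power: P = Re(S) = 40.47 W.
Step 8 — Reactive power: Q = Im(S) = -0.6969 VAR.
Step 9 — Apparent power: |S| = 40.47 VA.
Step 10 — Power factor: PF = P/|S| = 0.9999 (leading).

(a) P = 40.47 W  (b) Q = -0.6969 VAR  (c) S = 40.47 VA  (d) PF = 0.9999 (leading)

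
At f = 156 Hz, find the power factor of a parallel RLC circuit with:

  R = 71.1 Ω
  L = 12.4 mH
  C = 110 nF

Step 1 — Angular frequency: ω = 2π·f = 2π·156 = 980.2 rad/s.
Step 2 — Component impedances:
  R: Z = R = 71.1 Ω
  L: Z = jωL = j·980.2·0.0124 = 0 + j12.15 Ω
  C: Z = 1/(jωC) = -j/(ω·C) = 0 - j9275 Ω
Step 3 — Parallel combination: 1/Z_total = 1/R + 1/L + 1/C; Z_total = 2.024 + j11.82 Ω = 12∠80.3° Ω.
Step 4 — Power factor: PF = cos(φ) = Re(Z)/|Z| = 2.024/12 = 0.1687.
Step 5 — Type: Im(Z) = 11.82 ⇒ lagging (phase φ = 80.3°).

PF = 0.1687 (lagging, φ = 80.3°)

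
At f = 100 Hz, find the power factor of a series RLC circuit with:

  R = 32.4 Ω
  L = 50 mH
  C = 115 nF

Step 1 — Angular frequency: ω = 2π·f = 2π·100 = 628.3 rad/s.
Step 2 — Component impedances:
  R: Z = R = 32.4 Ω
  L: Z = jωL = j·628.3·0.05 = 0 + j31.42 Ω
  C: Z = 1/(jωC) = -j/(ω·C) = 0 - j1.384e+04 Ω
Step 3 — Series combination: Z_total = R + L + C = 32.4 - j1.381e+04 Ω = 1.381e+04∠-89.9° Ω.
Step 4 — Power factor: PF = cos(φ) = Re(Z)/|Z| = 32.4/1.381e+04 = 0.002346.
Step 5 — Type: Im(Z) = -1.381e+04 ⇒ leading (phase φ = -89.9°).

PF = 0.002346 (leading, φ = -89.9°)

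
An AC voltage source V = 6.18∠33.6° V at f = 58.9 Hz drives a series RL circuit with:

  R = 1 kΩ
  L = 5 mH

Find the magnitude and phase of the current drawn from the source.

Step 1 — Angular frequency: ω = 2π·f = 2π·58.9 = 370.1 rad/s.
Step 2 — Component impedances:
  R: Z = R = 1000 Ω
  L: Z = jωL = j·370.1·0.005 = 0 + j1.85 Ω
Step 3 — Series combination: Z_total = R + L = 1000 + j1.85 Ω = 1000∠0.1° Ω.
Step 4 — Source phasor: V = 6.18∠33.6° V = 5.147 + j3.42 V.
Step 5 — Ohm's law: I = V / Z_total = (5.147 + j3.42) / (1000 + j1.85) = 0.005154 + j0.00341 A.
Step 6 — Convert to polar: |I| = 0.00618 A, ∠I = 33.5°.

I = 0.00618∠33.5° A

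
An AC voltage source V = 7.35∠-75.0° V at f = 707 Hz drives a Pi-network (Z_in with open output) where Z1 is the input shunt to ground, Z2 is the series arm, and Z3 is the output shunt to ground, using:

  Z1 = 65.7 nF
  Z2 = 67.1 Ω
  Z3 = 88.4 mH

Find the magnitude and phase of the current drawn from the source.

Step 1 — Angular frequency: ω = 2π·f = 2π·707 = 4442 rad/s.
Step 2 — Component impedances:
  Z1: Z = 1/(jωC) = -j/(ω·C) = 0 - j3426 Ω
  Z2: Z = R = 67.1 Ω
  Z3: Z = jωL = j·4442·0.0884 = 0 + j392.7 Ω
Step 3 — With open output, the series arm Z2 and the output shunt Z3 appear in series to ground: Z2 + Z3 = 67.1 + j392.7 Ω.
Step 4 — Parallel with input shunt Z1: Z_in = Z1 || (Z2 + Z3) = 85.55 + j441.6 Ω = 449.8∠79.0° Ω.
Step 5 — Source phasor: V = 7.35∠-75.0° V = 1.902 - j7.1 V.
Step 6 — Ohm's law: I = V / Z_total = (1.902 - j7.1) / (85.55 + j441.6) = -0.01469 - j0.007153 A.
Step 7 — Convert to polar: |I| = 0.01634 A, ∠I = -154.0°.

I = 0.01634∠-154.0° A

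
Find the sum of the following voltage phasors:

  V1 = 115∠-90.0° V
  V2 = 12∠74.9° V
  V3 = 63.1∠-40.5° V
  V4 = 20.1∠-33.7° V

Step 1 — Convert each phasor to rectangular form:
  V1 = 115·(cos(-90.0°) + j·sin(-90.0°)) = 0 - j115 V
  V2 = 12·(cos(74.9°) + j·sin(74.9°)) = 3.126 + j11.59 V
  V3 = 63.1·(cos(-40.5°) + j·sin(-40.5°)) = 47.98 - j40.98 V
  V4 = 20.1·(cos(-33.7°) + j·sin(-33.7°)) = 16.72 - j11.15 V
Step 2 — Sum components: V_total = 67.83 - j155.5 V.
Step 3 — Convert to polar: |V_total| = 169.7 V, ∠V_total = -66.4°.

V_total = 169.7∠-66.4° V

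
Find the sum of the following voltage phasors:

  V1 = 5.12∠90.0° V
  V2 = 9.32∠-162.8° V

Step 1 — Convert each phasor to rectangular form:
  V1 = 5.12·(cos(90.0°) + j·sin(90.0°)) = 0 + j5.12 V
  V2 = 9.32·(cos(-162.8°) + j·sin(-162.8°)) = -8.903 - j2.756 V
Step 2 — Sum components: V_total = -8.903 + j2.364 V.
Step 3 — Convert to polar: |V_total| = 9.212 V, ∠V_total = 165.1°.

V_total = 9.212∠165.1° V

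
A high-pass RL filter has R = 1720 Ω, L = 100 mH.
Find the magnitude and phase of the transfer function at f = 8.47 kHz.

Step 1 — Angular frequency: ω = 2π·8470 = 5.322e+04 rad/s.
Step 2 — Transfer function: H(jω) = jωL/(R + jωL).
Step 3 — Numerator jωL = j·5322; denominator R + jωL = 1720 + j5322.
Step 4 — H = 0.9054 + j0.2926.
Step 5 — Magnitude: |H| = 0.9515 (-0.4 dB); phase: φ = 17.9°.

|H| = 0.9515 (-0.4 dB), φ = 17.9°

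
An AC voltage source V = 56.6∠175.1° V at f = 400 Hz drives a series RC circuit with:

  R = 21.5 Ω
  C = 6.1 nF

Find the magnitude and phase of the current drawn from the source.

Step 1 — Angular frequency: ω = 2π·f = 2π·400 = 2513 rad/s.
Step 2 — Component impedances:
  R: Z = R = 21.5 Ω
  C: Z = 1/(jωC) = -j/(ω·C) = 0 - j6.523e+04 Ω
Step 3 — Series combination: Z_total = R + C = 21.5 - j6.523e+04 Ω = 6.523e+04∠-90.0° Ω.
Step 4 — Source phasor: V = 56.6∠175.1° V = -56.39 + j4.835 V.
Step 5 — Ohm's law: I = V / Z_total = (-56.39 + j4.835) / (21.5 - j6.523e+04) = -7.44e-05 - j0.0008645 A.
Step 6 — Convert to polar: |I| = 0.0008677 A, ∠I = -94.9°.

I = 0.0008677∠-94.9° A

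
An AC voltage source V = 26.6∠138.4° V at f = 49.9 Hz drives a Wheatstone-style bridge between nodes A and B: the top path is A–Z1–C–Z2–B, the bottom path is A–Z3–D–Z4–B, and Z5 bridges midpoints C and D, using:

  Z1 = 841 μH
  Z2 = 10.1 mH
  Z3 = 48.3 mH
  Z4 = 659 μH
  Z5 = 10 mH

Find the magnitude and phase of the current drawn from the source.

Step 1 — Angular frequency: ω = 2π·f = 2π·49.9 = 313.5 rad/s.
Step 2 — Component impedances:
  Z1: Z = jωL = j·313.5·0.000841 = 0 + j0.2637 Ω
  Z2: Z = jωL = j·313.5·0.0101 = 0 + j3.167 Ω
  Z3: Z = jωL = j·313.5·0.0483 = 0 + j15.14 Ω
  Z4: Z = jωL = j·313.5·0.000659 = 0 + j0.2066 Ω
  Z5: Z = jωL = j·313.5·0.01 = 0 + j3.135 Ω
Step 3 — Bridge requires nodal analysis (the Z5 bridge couples midpoints C and D, so the two paths cannot be reduced to a simple series/parallel combination). Setting node B to ground and injecting 1 A at node A, the 3-node admittance system at A, C, D solves to V_A = Z_AB = 0 + j1.702 Ω = 1.702∠90.0° Ω.
Step 4 — Source phasor: V = 26.6∠138.4° V = -19.89 + j17.66 V.
Step 5 — Ohm's law: I = V / Z_total = (-19.89 + j17.66) / (0 + j1.702) = 10.38 + j11.69 A.
Step 6 — Convert to polar: |I| = 15.63 A, ∠I = 48.4°.

I = 15.63∠48.4° A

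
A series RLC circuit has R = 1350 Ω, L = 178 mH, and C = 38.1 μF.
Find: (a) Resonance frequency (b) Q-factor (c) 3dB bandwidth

Step 1 — Resonance condition Im(Z)=0 gives ω₀ = 1/√(LC).
Step 2 — ω₀ = 1/√(0.178·3.81e-05) = 384 rad/s.
Step 3 — f₀ = ω₀/(2π) = 61.11 Hz.
Step 4 — Series Q: Q = ω₀L/R = 384·0.178/1350 = 0.05063.
Step 5 — 3dB bandwidth: Δω = ω₀/Q = 7584 rad/s; BW = Δω/(2π) = 1207 Hz.

(a) f₀ = 61.11 Hz  (b) Q = 0.05063  (c) BW = 1207 Hz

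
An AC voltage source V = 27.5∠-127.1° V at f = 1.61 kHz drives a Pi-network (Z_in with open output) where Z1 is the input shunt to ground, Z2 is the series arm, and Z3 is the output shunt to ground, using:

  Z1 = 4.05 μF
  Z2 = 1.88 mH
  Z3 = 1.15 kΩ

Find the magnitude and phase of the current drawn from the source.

Step 1 — Angular frequency: ω = 2π·f = 2π·1610 = 1.012e+04 rad/s.
Step 2 — Component impedances:
  Z1: Z = 1/(jωC) = -j/(ω·C) = 0 - j24.41 Ω
  Z2: Z = jωL = j·1.012e+04·0.00188 = 0 + j19.02 Ω
  Z3: Z = R = 1150 Ω
Step 3 — With open output, the series arm Z2 and the output shunt Z3 appear in series to ground: Z2 + Z3 = 1150 + j19.02 Ω.
Step 4 — Parallel with input shunt Z1: Z_in = Z1 || (Z2 + Z3) = 0.518 - j24.41 Ω = 24.41∠-88.8° Ω.
Step 5 — Source phasor: V = 27.5∠-127.1° V = -16.59 - j21.93 V.
Step 6 — Ohm's law: I = V / Z_total = (-16.59 - j21.93) / (0.518 - j24.41) = 0.8839 - j0.6984 A.
Step 7 — Convert to polar: |I| = 1.127 A, ∠I = -38.3°.

I = 1.127∠-38.3° A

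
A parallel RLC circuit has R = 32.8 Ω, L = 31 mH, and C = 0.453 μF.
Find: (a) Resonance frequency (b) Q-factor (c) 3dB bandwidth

Step 1 — Resonance: ω₀ = 1/√(LC) = 1/√(0.031·4.53e-07) = 8439 rad/s.
Step 2 — f₀ = ω₀/(2π) = 1343 Hz.
Step 3 — Parallel Q: Q = R/(ω₀L) = 32.8/(8439·0.031) = 0.1254.
Step 4 — Bandwidth: Δω = ω₀/Q = 6.73e+04 rad/s; BW = Δω/(2π) = 1.071e+04 Hz.

(a) f₀ = 1343 Hz  (b) Q = 0.1254  (c) BW = 1.071e+04 Hz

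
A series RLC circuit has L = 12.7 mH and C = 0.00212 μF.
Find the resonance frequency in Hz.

Step 1 — Resonance condition Im(Z)=0 gives ω₀ = 1/√(LC).
Step 2 — ω₀ = 1/√(0.0127·2.12e-09) = 1.927e+05 rad/s.
Step 3 — f₀ = ω₀/(2π) = 3.067e+04 Hz.

f₀ = 3.067e+04 Hz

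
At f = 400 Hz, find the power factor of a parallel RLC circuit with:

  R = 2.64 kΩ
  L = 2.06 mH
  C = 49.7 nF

Step 1 — Angular frequency: ω = 2π·f = 2π·400 = 2513 rad/s.
Step 2 — Component impedances:
  R: Z = R = 2640 Ω
  L: Z = jωL = j·2513·0.00206 = 0 + j5.177 Ω
  C: Z = 1/(jωC) = -j/(ω·C) = 0 - j8006 Ω
Step 3 — Parallel combination: 1/Z_total = 1/R + 1/L + 1/C; Z_total = 0.01017 + j5.181 Ω = 5.181∠89.9° Ω.
Step 4 — Power factor: PF = cos(φ) = Re(Z)/|Z| = 0.010166/5.1807 = 0.001962.
Step 5 — Type: Im(Z) = 5.181 ⇒ lagging (phase φ = 89.9°).

PF = 0.001962 (lagging, φ = 89.9°)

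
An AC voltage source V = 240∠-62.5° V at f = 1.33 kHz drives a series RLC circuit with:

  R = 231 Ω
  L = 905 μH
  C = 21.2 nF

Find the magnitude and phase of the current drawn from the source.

Step 1 — Angular frequency: ω = 2π·f = 2π·1330 = 8357 rad/s.
Step 2 — Component impedances:
  R: Z = R = 231 Ω
  L: Z = jωL = j·8357·0.000905 = 0 + j7.563 Ω
  C: Z = 1/(jωC) = -j/(ω·C) = 0 - j5645 Ω
Step 3 — Series combination: Z_total = R + L + C = 231 - j5637 Ω = 5642∠-87.7° Ω.
Step 4 — Source phasor: V = 240∠-62.5° V = 110.8 - j212.9 V.
Step 5 — Ohm's law: I = V / Z_total = (110.8 - j212.9) / (231 - j5637) = 0.03851 + j0.01808 A.
Step 6 — Convert to polar: |I| = 0.04254 A, ∠I = 25.2°.

I = 0.04254∠25.2° A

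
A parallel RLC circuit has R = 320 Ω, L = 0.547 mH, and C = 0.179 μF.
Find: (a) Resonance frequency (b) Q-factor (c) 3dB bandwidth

Step 1 — Resonance: ω₀ = 1/√(LC) = 1/√(0.000547·1.79e-07) = 1.011e+05 rad/s.
Step 2 — f₀ = ω₀/(2π) = 1.608e+04 Hz.
Step 3 — Parallel Q: Q = R/(ω₀L) = 320/(1.011e+05·0.000547) = 5.789.
Step 4 — Bandwidth: Δω = ω₀/Q = 1.746e+04 rad/s; BW = Δω/(2π) = 2779 Hz.

(a) f₀ = 1.608e+04 Hz  (b) Q = 5.789  (c) BW = 2779 Hz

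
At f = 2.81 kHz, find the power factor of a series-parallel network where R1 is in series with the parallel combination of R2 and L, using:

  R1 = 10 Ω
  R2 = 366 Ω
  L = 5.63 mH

Step 1 — Angular frequency: ω = 2π·f = 2π·2810 = 1.766e+04 rad/s.
Step 2 — Component impedances:
  R1: Z = R = 10 Ω
  R2: Z = R = 366 Ω
  L: Z = jωL = j·1.766e+04·0.00563 = 0 + j99.4 Ω
Step 3 — Parallel branch: R2 || L = 1/(1/R2 + 1/L) = 25.14 + j92.57 Ω.
Step 4 — Series with R1: Z_total = R1 + (R2 || L) = 35.14 + j92.57 Ω = 99.02∠69.2° Ω.
Step 5 — Power factor: PF = cos(φ) = Re(Z)/|Z| = 35.14/99.02 = 0.3549.
Step 6 — Type: Im(Z) = 92.57 ⇒ lagging (phase φ = 69.2°).

PF = 0.3549 (lagging, φ = 69.2°)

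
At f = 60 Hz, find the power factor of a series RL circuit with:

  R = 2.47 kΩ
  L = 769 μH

Step 1 — Angular frequency: ω = 2π·f = 2π·60 = 377 rad/s.
Step 2 — Component impedances:
  R: Z = R = 2470 Ω
  L: Z = jωL = j·377·0.000769 = 0 + j0.2899 Ω
Step 3 — Series combination: Z_total = R + L = 2470 + j0.2899 Ω = 2470∠0.0° Ω.
Step 4 — Power factor: PF = cos(φ) = Re(Z)/|Z| = 2470/2470 = 1.
Step 5 — Type: Im(Z) = 0.2899 ⇒ lagging (phase φ = 0.0°).

PF = 1 (lagging, φ = 0.0°)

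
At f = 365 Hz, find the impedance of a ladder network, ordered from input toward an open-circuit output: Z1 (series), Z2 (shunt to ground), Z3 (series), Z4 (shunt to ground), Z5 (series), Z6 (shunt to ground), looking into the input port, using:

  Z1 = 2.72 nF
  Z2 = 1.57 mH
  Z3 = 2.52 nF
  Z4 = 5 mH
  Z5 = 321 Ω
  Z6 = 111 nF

Step 1 — Angular frequency: ω = 2π·f = 2π·365 = 2293 rad/s.
Step 2 — Component impedances:
  Z1: Z = 1/(jωC) = -j/(ω·C) = 0 - j1.603e+05 Ω
  Z2: Z = jωL = j·2293·0.00157 = 0 + j3.601 Ω
  Z3: Z = 1/(jωC) = -j/(ω·C) = 0 - j1.73e+05 Ω
  Z4: Z = jωL = j·2293·0.005 = 0 + j11.47 Ω
  Z5: Z = R = 321 Ω
  Z6: Z = 1/(jωC) = -j/(ω·C) = 0 - j3928 Ω
Step 3 — Ladder network (open output): work backward from the far end, alternating series and parallel combinations. Z_in = 0 - j1.603e+05 Ω = 1.603e+05∠-90.0° Ω.

Z = 0 - j1.603e+05 Ω = 1.603e+05∠-90.0° Ω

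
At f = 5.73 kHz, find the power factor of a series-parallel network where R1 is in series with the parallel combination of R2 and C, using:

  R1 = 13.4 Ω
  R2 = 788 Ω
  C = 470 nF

Step 1 — Angular frequency: ω = 2π·f = 2π·5730 = 3.6e+04 rad/s.
Step 2 — Component impedances:
  R1: Z = R = 13.4 Ω
  R2: Z = R = 788 Ω
  C: Z = 1/(jωC) = -j/(ω·C) = 0 - j59.1 Ω
Step 3 — Parallel branch: R2 || C = 1/(1/R2 + 1/C) = 4.407 - j58.77 Ω.
Step 4 — Series with R1: Z_total = R1 + (R2 || C) = 17.81 - j58.77 Ω = 61.41∠-73.1° Ω.
Step 5 — Power factor: PF = cos(φ) = Re(Z)/|Z| = 17.81/61.41 = 0.29.
Step 6 — Type: Im(Z) = -58.77 ⇒ leading (phase φ = -73.1°).

PF = 0.29 (leading, φ = -73.1°)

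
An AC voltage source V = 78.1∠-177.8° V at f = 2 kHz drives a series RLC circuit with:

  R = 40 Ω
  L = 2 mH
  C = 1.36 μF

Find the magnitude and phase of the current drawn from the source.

Step 1 — Angular frequency: ω = 2π·f = 2π·2000 = 1.257e+04 rad/s.
Step 2 — Component impedances:
  R: Z = R = 40 Ω
  L: Z = jωL = j·1.257e+04·0.002 = 0 + j25.13 Ω
  C: Z = 1/(jωC) = -j/(ω·C) = 0 - j58.51 Ω
Step 3 — Series combination: Z_total = R + L + C = 40 - j33.38 Ω = 52.1∠-39.8° Ω.
Step 4 — Source phasor: V = 78.1∠-177.8° V = -78.04 - j2.998 V.
Step 5 — Ohm's law: I = V / Z_total = (-78.04 - j2.998) / (40 - j33.38) = -1.113 - j1.004 A.
Step 6 — Convert to polar: |I| = 1.499 A, ∠I = -138.0°.

I = 1.499∠-138.0° A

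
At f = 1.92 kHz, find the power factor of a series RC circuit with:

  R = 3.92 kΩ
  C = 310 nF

Step 1 — Angular frequency: ω = 2π·f = 2π·1920 = 1.206e+04 rad/s.
Step 2 — Component impedances:
  R: Z = R = 3920 Ω
  C: Z = 1/(jωC) = -j/(ω·C) = 0 - j267.4 Ω
Step 3 — Series combination: Z_total = R + C = 3920 - j267.4 Ω = 3929∠-3.9° Ω.
Step 4 — Power factor: PF = cos(φ) = Re(Z)/|Z| = 3920/3929 = 0.9977.
Step 5 — Type: Im(Z) = -267.4 ⇒ leading (phase φ = -3.9°).

PF = 0.9977 (leading, φ = -3.9°)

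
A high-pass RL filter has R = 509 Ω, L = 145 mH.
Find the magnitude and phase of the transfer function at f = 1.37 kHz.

Step 1 — Angular frequency: ω = 2π·1370 = 8608 rad/s.
Step 2 — Transfer function: H(jω) = jωL/(R + jωL).
Step 3 — Numerator jωL = j·1248; denominator R + jωL = 509 + j1248.
Step 4 — H = 0.8574 + j0.3497.
Step 5 — Magnitude: |H| = 0.926 (-0.7 dB); phase: φ = 22.2°.

|H| = 0.926 (-0.7 dB), φ = 22.2°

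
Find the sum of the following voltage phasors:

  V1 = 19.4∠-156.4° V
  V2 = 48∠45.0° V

Step 1 — Convert each phasor to rectangular form:
  V1 = 19.4·(cos(-156.4°) + j·sin(-156.4°)) = -17.78 - j7.767 V
  V2 = 48·(cos(45.0°) + j·sin(45.0°)) = 33.94 + j33.94 V
Step 2 — Sum components: V_total = 16.16 + j26.17 V.
Step 3 — Convert to polar: |V_total| = 30.76 V, ∠V_total = 58.3°.

V_total = 30.76∠58.3° V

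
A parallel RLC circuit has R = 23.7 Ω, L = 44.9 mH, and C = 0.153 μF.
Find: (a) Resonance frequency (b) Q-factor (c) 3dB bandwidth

Step 1 — Resonance: ω₀ = 1/√(LC) = 1/√(0.0449·1.53e-07) = 1.207e+04 rad/s.
Step 2 — f₀ = ω₀/(2π) = 1920 Hz.
Step 3 — Parallel Q: Q = R/(ω₀L) = 23.7/(1.207e+04·0.0449) = 0.04375.
Step 4 — Bandwidth: Δω = ω₀/Q = 2.758e+05 rad/s; BW = Δω/(2π) = 4.389e+04 Hz.

(a) f₀ = 1920 Hz  (b) Q = 0.04375  (c) BW = 4.389e+04 Hz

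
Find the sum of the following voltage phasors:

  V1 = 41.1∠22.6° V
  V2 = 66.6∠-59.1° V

Step 1 — Convert each phasor to rectangular form:
  V1 = 41.1·(cos(22.6°) + j·sin(22.6°)) = 37.94 + j15.79 V
  V2 = 66.6·(cos(-59.1°) + j·sin(-59.1°)) = 34.2 - j57.15 V
Step 2 — Sum components: V_total = 72.15 - j41.35 V.
Step 3 — Convert to polar: |V_total| = 83.16 V, ∠V_total = -29.8°.

V_total = 83.16∠-29.8° V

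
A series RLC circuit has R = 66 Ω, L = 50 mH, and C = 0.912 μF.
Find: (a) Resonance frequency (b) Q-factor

Step 1 — Resonance condition Im(Z)=0 gives ω₀ = 1/√(LC).
Step 2 — ω₀ = 1/√(0.05·9.12e-07) = 4683 rad/s.
Step 3 — f₀ = ω₀/(2π) = 745.3 Hz.
Step 4 — Series Q: Q = ω₀L/R = 4683·0.05/66 = 3.548.

(a) f₀ = 745.3 Hz  (b) Q = 3.548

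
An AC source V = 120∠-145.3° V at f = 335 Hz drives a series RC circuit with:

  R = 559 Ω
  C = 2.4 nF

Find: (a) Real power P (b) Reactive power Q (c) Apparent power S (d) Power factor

Step 1 — Angular frequency: ω = 2π·f = 2π·335 = 2105 rad/s.
Step 2 — Component impedances:
  R: Z = R = 559 Ω
  C: Z = 1/(jωC) = -j/(ω·C) = 0 - j1.98e+05 Ω
Step 3 — Series combination: Z_total = R + C = 559 - j1.98e+05 Ω = 1.98e+05∠-89.8° Ω.
Step 4 — Source phasor: V = 120∠-145.3° V = -98.66 - j68.31 V.
Step 5 — Current: I = V / Z = 0.0003437 - j0.0004994 A = 0.0006062∠-55.5° A.
Step 6 — Complex power: S = V·I* = 0.0002054 - j0.07274 VA.
Step 7 — Real power: P = Re(S) = 0.0002054 W.
Step 8 — Reactive power: Q = Im(S) = -0.07274 VAR.
Step 9 — Apparent power: |S| = 0.07274 VA.
Step 10 — Power factor: PF = P/|S| = 0.002824 (leading).

(a) P = 0.0002054 W  (b) Q = -0.07274 VAR  (c) S = 0.07274 VA  (d) PF = 0.002824 (leading)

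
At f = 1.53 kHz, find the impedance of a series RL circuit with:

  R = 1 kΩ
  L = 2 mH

Step 1 — Angular frequency: ω = 2π·f = 2π·1530 = 9613 rad/s.
Step 2 — Component impedances:
  R: Z = R = 1000 Ω
  L: Z = jωL = j·9613·0.002 = 0 + j19.23 Ω
Step 3 — Series combination: Z_total = R + L = 1000 + j19.23 Ω = 1000∠1.1° Ω.

Z = 1000 + j19.23 Ω = 1000∠1.1° Ω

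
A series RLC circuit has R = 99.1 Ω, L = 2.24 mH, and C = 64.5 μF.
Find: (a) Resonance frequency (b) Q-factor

Step 1 — Resonance condition Im(Z)=0 gives ω₀ = 1/√(LC).
Step 2 — ω₀ = 1/√(0.00224·6.45e-05) = 2631 rad/s.
Step 3 — f₀ = ω₀/(2π) = 418.7 Hz.
Step 4 — Series Q: Q = ω₀L/R = 2631·0.00224/99.1 = 0.05947.

(a) f₀ = 418.7 Hz  (b) Q = 0.05947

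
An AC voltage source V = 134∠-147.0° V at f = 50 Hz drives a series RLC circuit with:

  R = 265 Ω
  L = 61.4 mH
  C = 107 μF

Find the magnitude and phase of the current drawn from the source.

Step 1 — Angular frequency: ω = 2π·f = 2π·50 = 314.2 rad/s.
Step 2 — Component impedances:
  R: Z = R = 265 Ω
  L: Z = jωL = j·314.2·0.0614 = 0 + j19.29 Ω
  C: Z = 1/(jωC) = -j/(ω·C) = 0 - j29.75 Ω
Step 3 — Series combination: Z_total = R + L + C = 265 - j10.46 Ω = 265.2∠-2.3° Ω.
Step 4 — Source phasor: V = 134∠-147.0° V = -112.4 - j72.98 V.
Step 5 — Ohm's law: I = V / Z_total = (-112.4 - j72.98) / (265 - j10.46) = -0.4126 - j0.2917 A.
Step 6 — Convert to polar: |I| = 0.5053 A, ∠I = -144.7°.

I = 0.5053∠-144.7° A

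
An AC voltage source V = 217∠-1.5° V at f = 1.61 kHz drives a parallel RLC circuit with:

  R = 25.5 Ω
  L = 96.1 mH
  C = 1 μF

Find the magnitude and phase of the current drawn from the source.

Step 1 — Angular frequency: ω = 2π·f = 2π·1610 = 1.012e+04 rad/s.
Step 2 — Component impedances:
  R: Z = R = 25.5 Ω
  L: Z = jωL = j·1.012e+04·0.0961 = 0 + j972.1 Ω
  C: Z = 1/(jωC) = -j/(ω·C) = 0 - j98.85 Ω
Step 3 — Parallel combination: 1/Z_total = 1/R + 1/L + 1/C; Z_total = 24.2 - j5.608 Ω = 24.84∠-13.0° Ω.
Step 4 — Source phasor: V = 217∠-1.5° V = 216.9 - j5.68 V.
Step 5 — Ohm's law: I = V / Z_total = (216.9 - j5.68) / (24.2 - j5.608) = 8.559 + j1.749 A.
Step 6 — Convert to polar: |I| = 8.735 A, ∠I = 11.5°.

I = 8.735∠11.5° A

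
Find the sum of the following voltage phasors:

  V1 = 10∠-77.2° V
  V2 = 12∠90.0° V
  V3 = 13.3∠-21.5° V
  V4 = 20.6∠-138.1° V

Step 1 — Convert each phasor to rectangular form:
  V1 = 10·(cos(-77.2°) + j·sin(-77.2°)) = 2.215 - j9.751 V
  V2 = 12·(cos(90.0°) + j·sin(90.0°)) = 0 + j12 V
  V3 = 13.3·(cos(-21.5°) + j·sin(-21.5°)) = 12.37 - j4.874 V
  V4 = 20.6·(cos(-138.1°) + j·sin(-138.1°)) = -15.33 - j13.76 V
Step 2 — Sum components: V_total = -0.7428 - j16.38 V.
Step 3 — Convert to polar: |V_total| = 16.4 V, ∠V_total = -92.6°.

V_total = 16.4∠-92.6° V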